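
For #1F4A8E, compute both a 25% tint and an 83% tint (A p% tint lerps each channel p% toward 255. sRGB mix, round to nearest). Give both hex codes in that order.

#5777AA, #D9E0EC

#1F4A8E is rgb(31, 74, 142).
25% tint:
  R: 31 + 56 = 87 → 87
  G: 74 + 0.25×(255−74) = 74 + 45.25 = 119.25 → 119
  B: 142 + 0.25×(255−142) = 142 + 28.25 = 170.25 → 170
  → #5777AA
83% tint:
  R: 31 + 0.83×(255−31) = 31 + 185.92 = 216.92 → 217
  G: 74 + 150.23 = 224.23 → 224
  B: 142 + 93.79 = 235.79 → 236
  → #D9E0EC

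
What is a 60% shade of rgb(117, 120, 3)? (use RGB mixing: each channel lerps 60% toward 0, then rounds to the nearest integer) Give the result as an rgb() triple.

rgb(47, 48, 1)

Lerp each channel 60% toward 0:
  R: 117 + 0.6×(0−117) = 117 − 70.2 = 46.8 → 47
  G: 120 + 0.6×(0−120) = 120 − 72 = 48 → 48
  B: 3 − 1.8 = 1.2 → 1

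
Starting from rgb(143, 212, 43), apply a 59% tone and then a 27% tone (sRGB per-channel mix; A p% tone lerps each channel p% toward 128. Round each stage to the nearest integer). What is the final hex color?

A 59% tone moves each channel 59% toward 128:
  R: 143 + 0.59×(128−143) = 143 − 8.85 = 134.15 → 134
  G: 212 − 49.56 = 162.44 → 162
  B: 43 + 50.15 = 93.15 → 93
After the tone: rgb(134, 162, 93) = #86A25D.
A 27% tone moves each channel 27% toward 128:
  R: 134 − 1.62 = 132.38 → 132
  G: 162 + 0.27×(128−162) = 162 − 9.18 = 152.82 → 153
  B: 93 + 9.45 = 102.45 → 102
rgb(132, 153, 102) = #849966.

#849966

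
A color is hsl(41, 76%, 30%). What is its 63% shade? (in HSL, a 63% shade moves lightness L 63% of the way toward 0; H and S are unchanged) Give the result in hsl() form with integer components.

hsl(41, 76%, 11%)

L moves 63% from 30 toward 0: 30 − 18.9 = 11.1 → 11.
H and S are unchanged.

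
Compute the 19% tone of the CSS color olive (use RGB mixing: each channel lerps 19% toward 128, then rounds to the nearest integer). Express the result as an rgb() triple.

CSS olive is rgb(128, 128, 0).
Lerp each channel 19% toward 128:
  R: 128 + 0 = 128 → 128
  G: 128 + 0.19×(128−128) = 128 + 0 = 128 → 128
  B: 0 + 0.19×(128−0) = 0 + 24.32 = 24.32 → 24

rgb(128, 128, 24)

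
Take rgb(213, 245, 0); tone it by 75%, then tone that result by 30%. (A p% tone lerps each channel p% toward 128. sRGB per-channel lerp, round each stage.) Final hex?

#8f946a

Lerp each channel 75% toward 128:
  R: 213 − 63.75 = 149.25 → 149
  G: 245 + 0.75×(128−245) = 245 − 87.75 = 157.25 → 157
  B: 0 + 96 = 96 → 96
After the tone: rgb(149, 157, 96) = #959d60.
Per channel, c → c + 0.3(128 − c):
  R: 149 + 0.3×(128−149) = 149 − 6.3 = 142.7 → 143
  G: 157 − 8.7 = 148.3 → 148
  B: 96 + 0.3×(128−96) = 96 + 9.6 = 105.6 → 106
rgb(143, 148, 106) = #8f946a.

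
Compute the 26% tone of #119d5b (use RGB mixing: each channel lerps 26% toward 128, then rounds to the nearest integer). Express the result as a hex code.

#119d5b is rgb(17, 157, 91).
Per channel, c → c + 0.26(128 − c):
  R: 17 + 28.86 = 45.86 → 46
  G: 157 + 0.26×(128−157) = 157 − 7.54 = 149.46 → 149
  B: 91 + 0.26×(128−91) = 91 + 9.62 = 100.62 → 101
rgb(46, 149, 101) = #2e9565.

#2e9565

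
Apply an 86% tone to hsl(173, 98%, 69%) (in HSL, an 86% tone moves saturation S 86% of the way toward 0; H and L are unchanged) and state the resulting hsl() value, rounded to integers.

S moves 86% from 98 toward 0: 98 − 84.28 = 13.72 → 14.
H and L are unchanged.

hsl(173, 14%, 69%)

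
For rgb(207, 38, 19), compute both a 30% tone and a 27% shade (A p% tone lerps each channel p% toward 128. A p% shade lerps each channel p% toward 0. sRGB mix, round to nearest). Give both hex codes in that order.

#B74134, #971C0E

30% tone:
  R: 207 − 23.7 = 183.3 → 183
  G: 38 + 0.3×(128−38) = 38 + 27 = 65 → 65
  B: 19 + 32.7 = 51.7 → 52
  → #B74134
27% shade:
  R: 207 + 0.27×(0−207) = 207 − 55.89 = 151.11 → 151
  G: 38 − 10.26 = 27.74 → 28
  B: 19 + 0.27×(0−19) = 19 − 5.13 = 13.87 → 14
  → #971C0E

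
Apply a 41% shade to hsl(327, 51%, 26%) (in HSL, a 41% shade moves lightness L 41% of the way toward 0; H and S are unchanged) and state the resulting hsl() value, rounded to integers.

L moves 41% from 26 toward 0: 26 − 10.66 = 15.34 → 15.
H and S are unchanged.

hsl(327, 51%, 15%)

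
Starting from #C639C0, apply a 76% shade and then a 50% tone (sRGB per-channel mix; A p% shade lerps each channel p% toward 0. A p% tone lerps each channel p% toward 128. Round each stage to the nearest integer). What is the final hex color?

#C639C0 is rgb(198, 57, 192).
Per channel, c → c + 0.76(0 − c):
  R: 198 − 150.48 = 47.52 → 48
  G: 57 + 0.76×(0−57) = 57 − 43.32 = 13.68 → 14
  B: 192 − 145.92 = 46.08 → 46
After the shade: rgb(48, 14, 46) = #300E2E.
Per channel, c → c + 0.5(128 − c):
  R: 48 + 0.5×(128−48) = 48 + 40 = 88 → 88
  G: 14 + 0.5×(128−14) = 14 + 57 = 71 → 71
  B: 46 + 0.5×(128−46) = 46 + 41 = 87 → 87
rgb(88, 71, 87) = #584757.

#584757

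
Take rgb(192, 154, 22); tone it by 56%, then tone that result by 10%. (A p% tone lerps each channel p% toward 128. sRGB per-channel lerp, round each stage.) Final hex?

Per channel, c → c + 0.56(128 − c):
  R: 192 + 0.56×(128−192) = 192 − 35.84 = 156.16 → 156
  G: 154 + 0.56×(128−154) = 154 − 14.56 = 139.44 → 139
  B: 22 + 0.56×(128−22) = 22 + 59.36 = 81.36 → 81
After the tone: rgb(156, 139, 81) = #9C8B51.
Per channel, c → c + 0.1(128 − c):
  R: 156 + 0.1×(128−156) = 156 − 2.8 = 153.2 → 153
  G: 139 − 1.1 = 137.9 → 138
  B: 81 + 4.7 = 85.7 → 86
rgb(153, 138, 86) = #998A56.

#998A56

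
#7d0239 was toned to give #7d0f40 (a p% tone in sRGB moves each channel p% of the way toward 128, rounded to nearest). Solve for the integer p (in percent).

#7d0239 is rgb(125, 2, 57); #7d0f40 is rgb(125, 15, 64).
On the G channel (widest range): 15 ≈ 2 + (p/100)(128 − 2), so p ≈ 100×(15 − 2)/(128 − 2) = 1300/126 = 10.32.
p = 10 reproduces all three channels after rounding.

10%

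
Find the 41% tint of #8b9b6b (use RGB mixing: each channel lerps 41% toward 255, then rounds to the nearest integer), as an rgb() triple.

rgb(187, 196, 168)

#8b9b6b is rgb(139, 155, 107).
Per channel, c → c + 0.41(255 − c):
  R: 139 + 47.56 = 186.56 → 187
  G: 155 + 0.41×(255−155) = 155 + 41 = 196 → 196
  B: 107 + 0.41×(255−107) = 107 + 60.68 = 167.68 → 168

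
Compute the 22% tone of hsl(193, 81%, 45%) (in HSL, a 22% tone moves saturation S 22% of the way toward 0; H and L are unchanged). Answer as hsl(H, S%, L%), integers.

S moves 22% from 81 toward 0: 81 − 17.82 = 63.18 → 63.
H and L are unchanged.

hsl(193, 63%, 45%)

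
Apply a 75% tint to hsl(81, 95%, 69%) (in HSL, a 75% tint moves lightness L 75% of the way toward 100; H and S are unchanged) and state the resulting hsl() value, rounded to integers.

L moves 75% from 69 toward 100: 69 + 23.25 = 92.25 → 92.
H and S are unchanged.

hsl(81, 95%, 92%)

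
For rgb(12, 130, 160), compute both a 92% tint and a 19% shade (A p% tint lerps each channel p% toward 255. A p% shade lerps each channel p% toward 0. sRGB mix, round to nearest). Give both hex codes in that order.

#ECF5F7, #0A6982

92% tint:
  R: 12 + 223.56 = 235.56 → 236
  G: 130 + 115 = 245 → 245
  B: 160 + 87.4 = 247.4 → 247
  → #ECF5F7
19% shade:
  R: 12 + 0.19×(0−12) = 12 − 2.28 = 9.72 → 10
  G: 130 + 0.19×(0−130) = 130 − 24.7 = 105.3 → 105
  B: 160 + 0.19×(0−160) = 160 − 30.4 = 129.6 → 130
  → #0A6982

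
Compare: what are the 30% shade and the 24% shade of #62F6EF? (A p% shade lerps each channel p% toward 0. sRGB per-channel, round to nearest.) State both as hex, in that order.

#62F6EF is rgb(98, 246, 239).
30% shade:
  R: 98 + 0.3×(0−98) = 98 − 29.4 = 68.6 → 69
  G: 246 + 0.3×(0−246) = 246 − 73.8 = 172.2 → 172
  B: 239 − 71.7 = 167.3 → 167
  → #45ACA7
24% shade:
  R: 98 − 23.52 = 74.48 → 74
  G: 246 − 59.04 = 186.96 → 187
  B: 239 + 0.24×(0−239) = 239 − 57.36 = 181.64 → 182
  → #4ABBB6

#45ACA7, #4ABBB6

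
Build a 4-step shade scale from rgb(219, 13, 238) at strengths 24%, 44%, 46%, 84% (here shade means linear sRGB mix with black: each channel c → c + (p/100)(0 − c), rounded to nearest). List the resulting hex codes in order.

#A60AB5, #7B0785, #760781, #230226

24%: (219 − 52.56 = 166.44→166, 13 − 3.12 = 9.88→10, 238 − 57.12 = 180.88→181) → #A60AB5
44%: (219 − 96.36 = 122.64→123, 13 − 5.72 = 7.28→7, 238 − 104.72 = 133.28→133) → #7B0785
46%: (219 − 100.74 = 118.26→118, 13 − 5.98 = 7.02→7, 238 − 109.48 = 128.52→129) → #760781
84%: (219 − 183.96 = 35.04→35, 13 − 10.92 = 2.08→2, 238 − 199.92 = 38.08→38) → #230226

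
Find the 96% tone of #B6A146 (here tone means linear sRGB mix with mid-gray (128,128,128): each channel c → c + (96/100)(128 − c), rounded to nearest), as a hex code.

#B6A146 is rgb(182, 161, 70).
Lerp each channel 96% toward 128:
  R: 182 + 0.96×(128−182) = 182 − 51.84 = 130.16 → 130
  G: 161 + 0.96×(128−161) = 161 − 31.68 = 129.32 → 129
  B: 70 + 0.96×(128−70) = 70 + 55.68 = 125.68 → 126
rgb(130, 129, 126) = #82817E.

#82817E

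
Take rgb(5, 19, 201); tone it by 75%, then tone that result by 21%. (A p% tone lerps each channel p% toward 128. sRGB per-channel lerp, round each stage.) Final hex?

#686B8E

A 75% tone moves each channel 75% toward 128:
  R: 5 + 0.75×(128−5) = 5 + 92.25 = 97.25 → 97
  G: 19 + 0.75×(128−19) = 19 + 81.75 = 100.75 → 101
  B: 201 + 0.75×(128−201) = 201 − 54.75 = 146.25 → 146
After the tone: rgb(97, 101, 146) = #616592.
Lerp each channel 21% toward 128:
  R: 97 + 6.51 = 103.51 → 104
  G: 101 + 0.21×(128−101) = 101 + 5.67 = 106.67 → 107
  B: 146 + 0.21×(128−146) = 146 − 3.78 = 142.22 → 142
rgb(104, 107, 142) = #686B8E.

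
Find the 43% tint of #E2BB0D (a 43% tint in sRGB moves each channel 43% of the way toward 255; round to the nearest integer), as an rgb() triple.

#E2BB0D is rgb(226, 187, 13).
A 43% tint moves each channel 43% toward 255:
  R: 226 + 0.43×(255−226) = 226 + 12.47 = 238.47 → 238
  G: 187 + 0.43×(255−187) = 187 + 29.24 = 216.24 → 216
  B: 13 + 104.06 = 117.06 → 117

rgb(238, 216, 117)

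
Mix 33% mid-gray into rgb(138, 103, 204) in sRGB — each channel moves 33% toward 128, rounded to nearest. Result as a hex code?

Per channel, c → c + 0.33(128 − c):
  R: 138 + 0.33×(128−138) = 138 − 3.3 = 134.7 → 135
  G: 103 + 8.25 = 111.25 → 111
  B: 204 + 0.33×(128−204) = 204 − 25.08 = 178.92 → 179
rgb(135, 111, 179) = #876FB3.

#876FB3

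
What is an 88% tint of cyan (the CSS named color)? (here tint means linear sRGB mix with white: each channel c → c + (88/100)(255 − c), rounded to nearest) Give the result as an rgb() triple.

CSS cyan is rgb(0, 255, 255).
An 88% tint moves each channel 88% toward 255:
  R: 0 + 0.88×(255−0) = 0 + 224.4 = 224.4 → 224
  G: 255 + 0 = 255 → 255
  B: 255 + 0 = 255 → 255

rgb(224, 255, 255)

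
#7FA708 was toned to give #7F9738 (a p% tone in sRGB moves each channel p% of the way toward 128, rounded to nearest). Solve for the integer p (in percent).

40%

#7FA708 is rgb(127, 167, 8); #7F9738 is rgb(127, 151, 56).
On the B channel (widest range): 56 ≈ 8 + (p/100)(128 − 8), so p ≈ 100×(56 − 8)/(128 − 8) = 4800/120 = 40.00.
p = 40 reproduces all three channels after rounding.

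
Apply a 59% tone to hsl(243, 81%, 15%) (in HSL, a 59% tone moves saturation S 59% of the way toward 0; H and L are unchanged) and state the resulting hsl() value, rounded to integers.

S moves 59% from 81 toward 0: 81 − 47.79 = 33.21 → 33.
H and L are unchanged.

hsl(243, 33%, 15%)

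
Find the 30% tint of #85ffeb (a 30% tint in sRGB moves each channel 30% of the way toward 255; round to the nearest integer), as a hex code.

#aafff1

#85ffeb is rgb(133, 255, 235).
A 30% tint moves each channel 30% toward 255:
  R: 133 + 0.3×(255−133) = 133 + 36.6 = 169.6 → 170
  G: 255 + 0 = 255 → 255
  B: 235 + 0.3×(255−235) = 235 + 6 = 241 → 241
rgb(170, 255, 241) = #aafff1.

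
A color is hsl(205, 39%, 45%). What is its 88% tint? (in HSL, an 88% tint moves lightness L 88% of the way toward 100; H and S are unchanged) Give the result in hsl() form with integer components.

L moves 88% from 45 toward 100: 45 + 48.4 = 93.4 → 93.
H and S are unchanged.

hsl(205, 39%, 93%)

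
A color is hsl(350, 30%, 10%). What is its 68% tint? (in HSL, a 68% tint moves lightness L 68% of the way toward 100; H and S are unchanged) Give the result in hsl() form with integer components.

L moves 68% from 10 toward 100: 10 + 61.2 = 71.2 → 71.
H and S are unchanged.

hsl(350, 30%, 71%)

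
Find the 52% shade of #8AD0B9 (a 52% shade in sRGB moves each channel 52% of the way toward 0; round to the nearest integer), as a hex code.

#8AD0B9 is rgb(138, 208, 185).
Per channel, c → c + 0.52(0 − c):
  R: 138 − 71.76 = 66.24 → 66
  G: 208 + 0.52×(0−208) = 208 − 108.16 = 99.84 → 100
  B: 185 + 0.52×(0−185) = 185 − 96.2 = 88.8 → 89
rgb(66, 100, 89) = #426459.

#426459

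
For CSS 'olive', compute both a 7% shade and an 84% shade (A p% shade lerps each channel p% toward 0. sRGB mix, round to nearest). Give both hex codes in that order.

#777700, #141400

CSS olive is rgb(128, 128, 0).
7% shade:
  R: 128 + 0.07×(0−128) = 128 − 8.96 = 119.04 → 119
  G: 128 − 8.96 = 119.04 → 119
  B: 0 + 0 = 0 → 0
  → #777700
84% shade:
  R: 128 − 107.52 = 20.48 → 20
  G: 128 + 0.84×(0−128) = 128 − 107.52 = 20.48 → 20
  B: 0 + 0.84×(0−0) = 0 + 0 = 0 → 0
  → #141400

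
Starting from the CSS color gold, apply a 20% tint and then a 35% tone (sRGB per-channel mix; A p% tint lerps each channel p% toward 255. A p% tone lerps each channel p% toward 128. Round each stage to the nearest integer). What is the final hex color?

#d3be4e

CSS gold is rgb(255, 215, 0).
Lerp each channel 20% toward 255:
  R: 255 + 0.2×(255−255) = 255 + 0 = 255 → 255
  G: 215 + 8 = 223 → 223
  B: 0 + 0.2×(255−0) = 0 + 51 = 51 → 51
After the tint: rgb(255, 223, 51) = #ffdf33.
A 35% tone moves each channel 35% toward 128:
  R: 255 − 44.45 = 210.55 → 211
  G: 223 + 0.35×(128−223) = 223 − 33.25 = 189.75 → 190
  B: 51 + 0.35×(128−51) = 51 + 26.95 = 77.95 → 78
rgb(211, 190, 78) = #d3be4e.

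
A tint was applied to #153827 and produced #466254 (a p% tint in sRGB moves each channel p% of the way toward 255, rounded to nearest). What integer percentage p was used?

#153827 is rgb(21, 56, 39); #466254 is rgb(70, 98, 84).
On the R channel (widest range): 70 ≈ 21 + (p/100)(255 − 21), so p ≈ 100×(70 − 21)/(255 − 21) = 4900/234 = 20.94.
p = 21 reproduces all three channels after rounding.

21%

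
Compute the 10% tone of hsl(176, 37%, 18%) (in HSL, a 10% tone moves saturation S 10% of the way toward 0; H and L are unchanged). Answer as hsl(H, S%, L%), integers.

S moves 10% from 37 toward 0: 37 − 3.7 = 33.3 → 33.
H and L are unchanged.

hsl(176, 33%, 18%)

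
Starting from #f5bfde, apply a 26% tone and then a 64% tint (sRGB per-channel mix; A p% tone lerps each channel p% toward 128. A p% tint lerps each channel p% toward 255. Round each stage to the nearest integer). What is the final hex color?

#f1e2ea

#f5bfde is rgb(245, 191, 222).
Per channel, c → c + 0.26(128 − c):
  R: 245 + 0.26×(128−245) = 245 − 30.42 = 214.58 → 215
  G: 191 − 16.38 = 174.62 → 175
  B: 222 + 0.26×(128−222) = 222 − 24.44 = 197.56 → 198
After the tone: rgb(215, 175, 198) = #d7afc6.
A 64% tint moves each channel 64% toward 255:
  R: 215 + 25.6 = 240.6 → 241
  G: 175 + 51.2 = 226.2 → 226
  B: 198 + 36.48 = 234.48 → 234
rgb(241, 226, 234) = #f1e2ea.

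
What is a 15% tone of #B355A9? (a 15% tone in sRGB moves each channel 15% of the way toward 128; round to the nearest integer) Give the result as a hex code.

#AB5BA3

#B355A9 is rgb(179, 85, 169).
A 15% tone moves each channel 15% toward 128:
  R: 179 − 7.65 = 171.35 → 171
  G: 85 + 6.45 = 91.45 → 91
  B: 169 + 0.15×(128−169) = 169 − 6.15 = 162.85 → 163
rgb(171, 91, 163) = #AB5BA3.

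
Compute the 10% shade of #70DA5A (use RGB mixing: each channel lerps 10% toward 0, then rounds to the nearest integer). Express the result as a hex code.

#70DA5A is rgb(112, 218, 90).
Lerp each channel 10% toward 0:
  R: 112 + 0.1×(0−112) = 112 − 11.2 = 100.8 → 101
  G: 218 + 0.1×(0−218) = 218 − 21.8 = 196.2 → 196
  B: 90 − 9 = 81 → 81
rgb(101, 196, 81) = #65C451.

#65C451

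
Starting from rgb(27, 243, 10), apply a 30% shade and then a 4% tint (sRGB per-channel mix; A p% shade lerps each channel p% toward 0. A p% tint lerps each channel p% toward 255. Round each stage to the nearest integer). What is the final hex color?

#1CAD11

Lerp each channel 30% toward 0:
  R: 27 + 0.3×(0−27) = 27 − 8.1 = 18.9 → 19
  G: 243 − 72.9 = 170.1 → 170
  B: 10 + 0.3×(0−10) = 10 − 3 = 7 → 7
After the shade: rgb(19, 170, 7) = #13AA07.
A 4% tint moves each channel 4% toward 255:
  R: 19 + 0.04×(255−19) = 19 + 9.44 = 28.44 → 28
  G: 170 + 0.04×(255−170) = 170 + 3.4 = 173.4 → 173
  B: 7 + 0.04×(255−7) = 7 + 9.92 = 16.92 → 17
rgb(28, 173, 17) = #1CAD11.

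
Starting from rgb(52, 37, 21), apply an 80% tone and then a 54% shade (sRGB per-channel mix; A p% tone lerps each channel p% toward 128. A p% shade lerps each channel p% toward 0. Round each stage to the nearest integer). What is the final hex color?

#343331

An 80% tone moves each channel 80% toward 128:
  R: 52 + 0.8×(128−52) = 52 + 60.8 = 112.8 → 113
  G: 37 + 72.8 = 109.8 → 110
  B: 21 + 85.6 = 106.6 → 107
After the tone: rgb(113, 110, 107) = #716e6b.
Lerp each channel 54% toward 0:
  R: 113 + 0.54×(0−113) = 113 − 61.02 = 51.98 → 52
  G: 110 + 0.54×(0−110) = 110 − 59.4 = 50.6 → 51
  B: 107 − 57.78 = 49.22 → 49
rgb(52, 51, 49) = #343331.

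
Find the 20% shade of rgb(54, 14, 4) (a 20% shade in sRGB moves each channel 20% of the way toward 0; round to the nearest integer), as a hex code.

Per channel, c → c + 0.2(0 − c):
  R: 54 + 0.2×(0−54) = 54 − 10.8 = 43.2 → 43
  G: 14 + 0.2×(0−14) = 14 − 2.8 = 11.2 → 11
  B: 4 + 0.2×(0−4) = 4 − 0.8 = 3.2 → 3
rgb(43, 11, 3) = #2b0b03.

#2b0b03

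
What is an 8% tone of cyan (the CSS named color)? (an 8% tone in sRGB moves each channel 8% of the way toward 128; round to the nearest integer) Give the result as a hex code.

CSS cyan is rgb(0, 255, 255).
Lerp each channel 8% toward 128:
  R: 0 + 0.08×(128−0) = 0 + 10.24 = 10.24 → 10
  G: 255 − 10.16 = 244.84 → 245
  B: 255 − 10.16 = 244.84 → 245
rgb(10, 245, 245) = #0af5f5.

#0af5f5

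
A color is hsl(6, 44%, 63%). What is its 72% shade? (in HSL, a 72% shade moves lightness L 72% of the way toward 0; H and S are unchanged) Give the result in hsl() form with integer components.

hsl(6, 44%, 18%)

L moves 72% from 63 toward 0: 63 − 45.36 = 17.64 → 18.
H and S are unchanged.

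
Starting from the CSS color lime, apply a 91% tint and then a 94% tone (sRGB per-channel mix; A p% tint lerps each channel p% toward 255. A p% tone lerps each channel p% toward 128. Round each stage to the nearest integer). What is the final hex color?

CSS lime is rgb(0, 255, 0).
Per channel, c → c + 0.91(255 − c):
  R: 0 + 0.91×(255−0) = 0 + 232.05 = 232.05 → 232
  G: 255 + 0.91×(255−255) = 255 + 0 = 255 → 255
  B: 0 + 232.05 = 232.05 → 232
After the tint: rgb(232, 255, 232) = #E8FFE8.
A 94% tone moves each channel 94% toward 128:
  R: 232 + 0.94×(128−232) = 232 − 97.76 = 134.24 → 134
  G: 255 + 0.94×(128−255) = 255 − 119.38 = 135.62 → 136
  B: 232 + 0.94×(128−232) = 232 − 97.76 = 134.24 → 134
rgb(134, 136, 134) = #868886.

#868886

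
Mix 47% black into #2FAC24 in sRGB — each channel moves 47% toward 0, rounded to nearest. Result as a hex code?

#2FAC24 is rgb(47, 172, 36).
A 47% shade moves each channel 47% toward 0:
  R: 47 − 22.09 = 24.91 → 25
  G: 172 − 80.84 = 91.16 → 91
  B: 36 − 16.92 = 19.08 → 19
rgb(25, 91, 19) = #195B13.

#195B13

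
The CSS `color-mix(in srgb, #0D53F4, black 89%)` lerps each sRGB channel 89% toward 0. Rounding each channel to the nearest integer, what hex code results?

#01091B

#0D53F4 is rgb(13, 83, 244).
Per channel, c → c + 0.89(0 − c):
  R: 13 − 11.57 = 1.43 → 1
  G: 83 − 73.87 = 9.13 → 9
  B: 244 + 0.89×(0−244) = 244 − 217.16 = 26.84 → 27
rgb(1, 9, 27) = #01091B.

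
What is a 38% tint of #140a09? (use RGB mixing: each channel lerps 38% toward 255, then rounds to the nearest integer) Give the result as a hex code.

#6d6766

#140a09 is rgb(20, 10, 9).
A 38% tint moves each channel 38% toward 255:
  R: 20 + 89.3 = 109.3 → 109
  G: 10 + 0.38×(255−10) = 10 + 93.1 = 103.1 → 103
  B: 9 + 0.38×(255−9) = 9 + 93.48 = 102.48 → 102
rgb(109, 103, 102) = #6d6766.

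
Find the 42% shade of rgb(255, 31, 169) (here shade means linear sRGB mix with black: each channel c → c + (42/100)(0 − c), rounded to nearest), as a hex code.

Per channel, c → c + 0.42(0 − c):
  R: 255 + 0.42×(0−255) = 255 − 107.1 = 147.9 → 148
  G: 31 − 13.02 = 17.98 → 18
  B: 169 + 0.42×(0−169) = 169 − 70.98 = 98.02 → 98
rgb(148, 18, 98) = #941262.

#941262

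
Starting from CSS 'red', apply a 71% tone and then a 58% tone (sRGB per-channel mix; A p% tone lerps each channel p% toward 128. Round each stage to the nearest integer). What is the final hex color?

CSS red is rgb(255, 0, 0).
A 71% tone moves each channel 71% toward 128:
  R: 255 + 0.71×(128−255) = 255 − 90.17 = 164.83 → 165
  G: 0 + 0.71×(128−0) = 0 + 90.88 = 90.88 → 91
  B: 0 + 90.88 = 90.88 → 91
After the tone: rgb(165, 91, 91) = #a55b5b.
Per channel, c → c + 0.58(128 − c):
  R: 165 + 0.58×(128−165) = 165 − 21.46 = 143.54 → 144
  G: 91 + 21.46 = 112.46 → 112
  B: 91 + 0.58×(128−91) = 91 + 21.46 = 112.46 → 112
rgb(144, 112, 112) = #907070.

#907070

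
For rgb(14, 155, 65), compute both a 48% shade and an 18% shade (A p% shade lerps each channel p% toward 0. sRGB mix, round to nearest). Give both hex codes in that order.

#075122, #0b7f35

48% shade:
  R: 14 − 6.72 = 7.28 → 7
  G: 155 + 0.48×(0−155) = 155 − 74.4 = 80.6 → 81
  B: 65 + 0.48×(0−65) = 65 − 31.2 = 33.8 → 34
  → #075122
18% shade:
  R: 14 − 2.52 = 11.48 → 11
  G: 155 − 27.9 = 127.1 → 127
  B: 65 + 0.18×(0−65) = 65 − 11.7 = 53.3 → 53
  → #0b7f35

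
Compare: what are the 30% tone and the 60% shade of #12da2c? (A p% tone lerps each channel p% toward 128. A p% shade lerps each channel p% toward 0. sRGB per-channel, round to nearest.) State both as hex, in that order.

#33bf45, #075712

#12da2c is rgb(18, 218, 44).
30% tone:
  R: 18 + 0.3×(128−18) = 18 + 33 = 51 → 51
  G: 218 + 0.3×(128−218) = 218 − 27 = 191 → 191
  B: 44 + 25.2 = 69.2 → 69
  → #33bf45
60% shade:
  R: 18 + 0.6×(0−18) = 18 − 10.8 = 7.2 → 7
  G: 218 − 130.8 = 87.2 → 87
  B: 44 + 0.6×(0−44) = 44 − 26.4 = 17.6 → 18
  → #075712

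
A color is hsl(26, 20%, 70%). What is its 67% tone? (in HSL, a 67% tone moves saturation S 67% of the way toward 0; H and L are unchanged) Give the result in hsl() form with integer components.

hsl(26, 7%, 70%)

S moves 67% from 20 toward 0: 20 − 13.4 = 6.6 → 7.
H and L are unchanged.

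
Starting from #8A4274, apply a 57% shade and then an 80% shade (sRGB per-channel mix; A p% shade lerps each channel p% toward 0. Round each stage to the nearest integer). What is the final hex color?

#8A4274 is rgb(138, 66, 116).
Lerp each channel 57% toward 0:
  R: 138 + 0.57×(0−138) = 138 − 78.66 = 59.34 → 59
  G: 66 + 0.57×(0−66) = 66 − 37.62 = 28.38 → 28
  B: 116 + 0.57×(0−116) = 116 − 66.12 = 49.88 → 50
After the shade: rgb(59, 28, 50) = #3B1C32.
An 80% shade moves each channel 80% toward 0:
  R: 59 − 47.2 = 11.8 → 12
  G: 28 − 22.4 = 5.6 → 6
  B: 50 + 0.8×(0−50) = 50 − 40 = 10 → 10
rgb(12, 6, 10) = #0C060A.

#0C060A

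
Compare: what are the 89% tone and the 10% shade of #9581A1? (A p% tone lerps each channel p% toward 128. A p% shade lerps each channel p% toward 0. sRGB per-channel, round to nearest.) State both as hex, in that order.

#828084, #867491

#9581A1 is rgb(149, 129, 161).
89% tone:
  R: 149 + 0.89×(128−149) = 149 − 18.69 = 130.31 → 130
  G: 129 − 0.89 = 128.11 → 128
  B: 161 + 0.89×(128−161) = 161 − 29.37 = 131.63 → 132
  → #828084
10% shade:
  R: 149 + 0.1×(0−149) = 149 − 14.9 = 134.1 → 134
  G: 129 + 0.1×(0−129) = 129 − 12.9 = 116.1 → 116
  B: 161 + 0.1×(0−161) = 161 − 16.1 = 144.9 → 145
  → #867491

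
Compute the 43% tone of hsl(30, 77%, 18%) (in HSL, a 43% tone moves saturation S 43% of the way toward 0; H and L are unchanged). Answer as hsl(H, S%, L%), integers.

S moves 43% from 77 toward 0: 77 − 33.11 = 43.89 → 44.
H and L are unchanged.

hsl(30, 44%, 18%)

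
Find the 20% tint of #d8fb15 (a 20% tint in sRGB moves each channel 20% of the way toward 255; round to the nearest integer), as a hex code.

#d8fb15 is rgb(216, 251, 21).
Per channel, c → c + 0.2(255 − c):
  R: 216 + 0.2×(255−216) = 216 + 7.8 = 223.8 → 224
  G: 251 + 0.8 = 251.8 → 252
  B: 21 + 46.8 = 67.8 → 68
rgb(224, 252, 68) = #e0fc44.

#e0fc44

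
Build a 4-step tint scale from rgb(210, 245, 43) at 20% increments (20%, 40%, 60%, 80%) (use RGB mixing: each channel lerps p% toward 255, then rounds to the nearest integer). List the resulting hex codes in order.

#dbf755, #e4f980, #edfbaa, #f6fdd5

20%: (210 + 9 = 219→219, 245 + 2 = 247→247, 43 + 42.4 = 85.4→85) → #dbf755
40%: (210 + 18 = 228→228, 245 + 4 = 249→249, 43 + 84.8 = 127.8→128) → #e4f980
60%: (210 + 27 = 237→237, 245 + 6 = 251→251, 43 + 127.2 = 170.2→170) → #edfbaa
80%: (210 + 36 = 246→246, 245 + 8 = 253→253, 43 + 169.6 = 212.6→213) → #f6fdd5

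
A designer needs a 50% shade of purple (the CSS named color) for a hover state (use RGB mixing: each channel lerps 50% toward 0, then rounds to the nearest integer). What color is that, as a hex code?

CSS purple is rgb(128, 0, 128).
Lerp each channel 50% toward 0:
  R: 128 + 0.5×(0−128) = 128 − 64 = 64 → 64
  G: 0 + 0.5×(0−0) = 0 + 0 = 0 → 0
  B: 128 − 64 = 64 → 64
rgb(64, 0, 64) = #400040.

#400040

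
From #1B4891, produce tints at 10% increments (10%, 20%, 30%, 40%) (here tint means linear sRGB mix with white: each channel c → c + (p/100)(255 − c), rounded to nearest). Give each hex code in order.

#325A9C, #496DA7, #5F7FB2, #7691BD

#1B4891 is rgb(27, 72, 145).
10%: (27 + 22.8 = 49.8→50, 72 + 18.3 = 90.3→90, 145 + 11 = 156→156) → #325A9C
20%: (27 + 45.6 = 72.6→73, 72 + 36.6 = 108.6→109, 145 + 22 = 167→167) → #496DA7
30%: (27 + 68.4 = 95.4→95, 72 + 54.9 = 126.9→127, 145 + 33 = 178→178) → #5F7FB2
40%: (27 + 91.2 = 118.2→118, 72 + 73.2 = 145.2→145, 145 + 44 = 189→189) → #7691BD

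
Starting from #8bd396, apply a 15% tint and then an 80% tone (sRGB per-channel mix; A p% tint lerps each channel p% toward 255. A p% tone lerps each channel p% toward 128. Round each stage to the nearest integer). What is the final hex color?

#869288

#8bd396 is rgb(139, 211, 150).
Per channel, c → c + 0.15(255 − c):
  R: 139 + 0.15×(255−139) = 139 + 17.4 = 156.4 → 156
  G: 211 + 6.6 = 217.6 → 218
  B: 150 + 15.75 = 165.75 → 166
After the tint: rgb(156, 218, 166) = #9cdaa6.
Lerp each channel 80% toward 128:
  R: 156 − 22.4 = 133.6 → 134
  G: 218 + 0.8×(128−218) = 218 − 72 = 146 → 146
  B: 166 + 0.8×(128−166) = 166 − 30.4 = 135.6 → 136
rgb(134, 146, 136) = #869288.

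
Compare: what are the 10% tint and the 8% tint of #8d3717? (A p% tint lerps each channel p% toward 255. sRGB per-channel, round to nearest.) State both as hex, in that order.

#8d3717 is rgb(141, 55, 23).
10% tint:
  R: 141 + 0.1×(255−141) = 141 + 11.4 = 152.4 → 152
  G: 55 + 20 = 75 → 75
  B: 23 + 0.1×(255−23) = 23 + 23.2 = 46.2 → 46
  → #984b2e
8% tint:
  R: 141 + 0.08×(255−141) = 141 + 9.12 = 150.12 → 150
  G: 55 + 0.08×(255−55) = 55 + 16 = 71 → 71
  B: 23 + 0.08×(255−23) = 23 + 18.56 = 41.56 → 42
  → #96472a

#984b2e, #96472a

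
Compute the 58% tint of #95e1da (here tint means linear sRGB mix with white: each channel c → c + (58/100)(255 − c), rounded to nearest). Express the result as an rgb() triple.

rgb(210, 242, 239)

#95e1da is rgb(149, 225, 218).
A 58% tint moves each channel 58% toward 255:
  R: 149 + 0.58×(255−149) = 149 + 61.48 = 210.48 → 210
  G: 225 + 0.58×(255−225) = 225 + 17.4 = 242.4 → 242
  B: 218 + 21.46 = 239.46 → 239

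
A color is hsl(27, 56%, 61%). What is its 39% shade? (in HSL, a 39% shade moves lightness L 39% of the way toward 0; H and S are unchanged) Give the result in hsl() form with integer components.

hsl(27, 56%, 37%)

L moves 39% from 61 toward 0: 61 − 23.79 = 37.21 → 37.
H and S are unchanged.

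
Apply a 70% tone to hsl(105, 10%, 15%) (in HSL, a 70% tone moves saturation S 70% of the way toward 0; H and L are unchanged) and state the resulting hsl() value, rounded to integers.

hsl(105, 3%, 15%)

S moves 70% from 10 toward 0: 10 − 7 = 3 → 3.
H and L are unchanged.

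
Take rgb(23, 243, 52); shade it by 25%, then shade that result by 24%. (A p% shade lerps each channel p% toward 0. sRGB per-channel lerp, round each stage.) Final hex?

#0d8a1e

A 25% shade moves each channel 25% toward 0:
  R: 23 + 0.25×(0−23) = 23 − 5.75 = 17.25 → 17
  G: 243 + 0.25×(0−243) = 243 − 60.75 = 182.25 → 182
  B: 52 + 0.25×(0−52) = 52 − 13 = 39 → 39
After the shade: rgb(17, 182, 39) = #11b627.
Lerp each channel 24% toward 0:
  R: 17 − 4.08 = 12.92 → 13
  G: 182 + 0.24×(0−182) = 182 − 43.68 = 138.32 → 138
  B: 39 − 9.36 = 29.64 → 30
rgb(13, 138, 30) = #0d8a1e.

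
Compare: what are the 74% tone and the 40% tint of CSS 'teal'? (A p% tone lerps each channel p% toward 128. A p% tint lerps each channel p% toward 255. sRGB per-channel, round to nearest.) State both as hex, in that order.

CSS teal is rgb(0, 128, 128).
74% tone:
  R: 0 + 0.74×(128−0) = 0 + 94.72 = 94.72 → 95
  G: 128 + 0 = 128 → 128
  B: 128 + 0 = 128 → 128
  → #5F8080
40% tint:
  R: 0 + 0.4×(255−0) = 0 + 102 = 102 → 102
  G: 128 + 50.8 = 178.8 → 179
  B: 128 + 50.8 = 178.8 → 179
  → #66B3B3

#5F8080, #66B3B3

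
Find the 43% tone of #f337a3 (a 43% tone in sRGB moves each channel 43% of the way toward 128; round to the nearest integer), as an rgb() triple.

#f337a3 is rgb(243, 55, 163).
Lerp each channel 43% toward 128:
  R: 243 + 0.43×(128−243) = 243 − 49.45 = 193.55 → 194
  G: 55 + 31.39 = 86.39 → 86
  B: 163 + 0.43×(128−163) = 163 − 15.05 = 147.95 → 148

rgb(194, 86, 148)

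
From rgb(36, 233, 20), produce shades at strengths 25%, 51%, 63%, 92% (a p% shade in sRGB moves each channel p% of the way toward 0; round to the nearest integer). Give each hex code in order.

#1BAF0F, #12720A, #0D5607, #031302

25%: (36 − 9 = 27→27, 233 − 58.25 = 174.75→175, 20 − 5 = 15→15) → #1BAF0F
51%: (36 − 18.36 = 17.64→18, 233 − 118.83 = 114.17→114, 20 − 10.2 = 9.8→10) → #12720A
63%: (36 − 22.68 = 13.32→13, 233 − 146.79 = 86.21→86, 20 − 12.6 = 7.4→7) → #0D5607
92%: (36 − 33.12 = 2.88→3, 233 − 214.36 = 18.64→19, 20 − 18.4 = 1.6→2) → #031302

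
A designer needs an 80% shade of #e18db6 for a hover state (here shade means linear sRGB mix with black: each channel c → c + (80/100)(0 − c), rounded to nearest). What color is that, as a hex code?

#2d1c24

#e18db6 is rgb(225, 141, 182).
Lerp each channel 80% toward 0:
  R: 225 − 180 = 45 → 45
  G: 141 + 0.8×(0−141) = 141 − 112.8 = 28.2 → 28
  B: 182 + 0.8×(0−182) = 182 − 145.6 = 36.4 → 36
rgb(45, 28, 36) = #2d1c24.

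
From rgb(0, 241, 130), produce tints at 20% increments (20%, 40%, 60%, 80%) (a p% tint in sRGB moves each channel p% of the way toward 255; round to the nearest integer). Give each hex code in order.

#33F49B, #66F7B4, #99F9CD, #CCFCE6

20%: (0 + 51 = 51→51, 241 + 2.8 = 243.8→244, 130 + 25 = 155→155) → #33F49B
40%: (0 + 102 = 102→102, 241 + 5.6 = 246.6→247, 130 + 50 = 180→180) → #66F7B4
60%: (0 + 153 = 153→153, 241 + 8.4 = 249.4→249, 130 + 75 = 205→205) → #99F9CD
80%: (0 + 204 = 204→204, 241 + 11.2 = 252.2→252, 130 + 100 = 230→230) → #CCFCE6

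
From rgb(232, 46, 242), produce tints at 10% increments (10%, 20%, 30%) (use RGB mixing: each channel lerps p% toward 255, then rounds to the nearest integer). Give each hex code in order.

10%: (232 + 2.3 = 234.3→234, 46 + 20.9 = 66.9→67, 242 + 1.3 = 243.3→243) → #ea43f3
20%: (232 + 4.6 = 236.6→237, 46 + 41.8 = 87.8→88, 242 + 2.6 = 244.6→245) → #ed58f5
30%: (232 + 6.9 = 238.9→239, 46 + 62.7 = 108.7→109, 242 + 3.9 = 245.9→246) → #ef6df6

#ea43f3, #ed58f5, #ef6df6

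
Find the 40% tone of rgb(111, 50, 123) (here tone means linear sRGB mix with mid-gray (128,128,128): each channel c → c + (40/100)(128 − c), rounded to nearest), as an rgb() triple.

Per channel, c → c + 0.4(128 − c):
  R: 111 + 0.4×(128−111) = 111 + 6.8 = 117.8 → 118
  G: 50 + 31.2 = 81.2 → 81
  B: 123 + 0.4×(128−123) = 123 + 2 = 125 → 125

rgb(118, 81, 125)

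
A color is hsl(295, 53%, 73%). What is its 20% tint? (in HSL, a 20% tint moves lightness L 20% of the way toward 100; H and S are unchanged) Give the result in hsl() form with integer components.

hsl(295, 53%, 78%)

L moves 20% from 73 toward 100: 73 + 5.4 = 78.4 → 78.
H and S are unchanged.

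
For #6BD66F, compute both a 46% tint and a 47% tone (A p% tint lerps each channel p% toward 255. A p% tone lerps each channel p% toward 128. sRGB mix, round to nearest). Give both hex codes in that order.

#6BD66F is rgb(107, 214, 111).
46% tint:
  R: 107 + 0.46×(255−107) = 107 + 68.08 = 175.08 → 175
  G: 214 + 18.86 = 232.86 → 233
  B: 111 + 0.46×(255−111) = 111 + 66.24 = 177.24 → 177
  → #AFE9B1
47% tone:
  R: 107 + 9.87 = 116.87 → 117
  G: 214 + 0.47×(128−214) = 214 − 40.42 = 173.58 → 174
  B: 111 + 0.47×(128−111) = 111 + 7.99 = 118.99 → 119
  → #75AE77

#AFE9B1, #75AE77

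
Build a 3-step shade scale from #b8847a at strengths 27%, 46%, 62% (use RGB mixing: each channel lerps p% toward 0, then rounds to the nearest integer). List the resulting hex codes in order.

#866059, #634742, #46322e

#b8847a is rgb(184, 132, 122).
27%: (184 − 49.68 = 134.32→134, 132 − 35.64 = 96.36→96, 122 − 32.94 = 89.06→89) → #866059
46%: (184 − 84.64 = 99.36→99, 132 − 60.72 = 71.28→71, 122 − 56.12 = 65.88→66) → #634742
62%: (184 − 114.08 = 69.92→70, 132 − 81.84 = 50.16→50, 122 − 75.64 = 46.36→46) → #46322e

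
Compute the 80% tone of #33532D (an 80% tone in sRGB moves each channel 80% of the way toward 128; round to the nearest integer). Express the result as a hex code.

#71776F

#33532D is rgb(51, 83, 45).
An 80% tone moves each channel 80% toward 128:
  R: 51 + 0.8×(128−51) = 51 + 61.6 = 112.6 → 113
  G: 83 + 0.8×(128−83) = 83 + 36 = 119 → 119
  B: 45 + 0.8×(128−45) = 45 + 66.4 = 111.4 → 111
rgb(113, 119, 111) = #71776F.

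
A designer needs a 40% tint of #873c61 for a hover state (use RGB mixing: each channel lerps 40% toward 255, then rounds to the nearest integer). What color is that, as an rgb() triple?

#873c61 is rgb(135, 60, 97).
Per channel, c → c + 0.4(255 − c):
  R: 135 + 0.4×(255−135) = 135 + 48 = 183 → 183
  G: 60 + 78 = 138 → 138
  B: 97 + 0.4×(255−97) = 97 + 63.2 = 160.2 → 160

rgb(183, 138, 160)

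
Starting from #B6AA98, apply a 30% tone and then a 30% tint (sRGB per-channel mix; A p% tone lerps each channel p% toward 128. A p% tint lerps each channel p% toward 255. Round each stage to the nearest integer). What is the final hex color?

#C1BAB2

#B6AA98 is rgb(182, 170, 152).
Per channel, c → c + 0.3(128 − c):
  R: 182 − 16.2 = 165.8 → 166
  G: 170 + 0.3×(128−170) = 170 − 12.6 = 157.4 → 157
  B: 152 − 7.2 = 144.8 → 145
After the tone: rgb(166, 157, 145) = #A69D91.
A 30% tint moves each channel 30% toward 255:
  R: 166 + 26.7 = 192.7 → 193
  G: 157 + 0.3×(255−157) = 157 + 29.4 = 186.4 → 186
  B: 145 + 33 = 178 → 178
rgb(193, 186, 178) = #C1BAB2.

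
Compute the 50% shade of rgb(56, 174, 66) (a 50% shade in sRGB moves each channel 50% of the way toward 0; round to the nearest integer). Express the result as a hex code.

A 50% shade moves each channel 50% toward 0:
  R: 56 − 28 = 28 → 28
  G: 174 + 0.5×(0−174) = 174 − 87 = 87 → 87
  B: 66 − 33 = 33 → 33
rgb(28, 87, 33) = #1C5721.

#1C5721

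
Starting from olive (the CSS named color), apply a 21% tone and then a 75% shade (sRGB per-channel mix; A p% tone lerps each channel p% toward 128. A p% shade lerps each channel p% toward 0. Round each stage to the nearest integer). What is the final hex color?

#202007

CSS olive is rgb(128, 128, 0).
Lerp each channel 21% toward 128:
  R: 128 + 0.21×(128−128) = 128 + 0 = 128 → 128
  G: 128 + 0 = 128 → 128
  B: 0 + 26.88 = 26.88 → 27
After the tone: rgb(128, 128, 27) = #80801b.
Lerp each channel 75% toward 0:
  R: 128 − 96 = 32 → 32
  G: 128 − 96 = 32 → 32
  B: 27 − 20.25 = 6.75 → 7
rgb(32, 32, 7) = #202007.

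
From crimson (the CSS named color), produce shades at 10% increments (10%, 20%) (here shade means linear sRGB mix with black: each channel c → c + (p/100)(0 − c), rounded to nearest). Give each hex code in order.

CSS crimson is rgb(220, 20, 60).
10%: (220 − 22 = 198→198, 20 − 2 = 18→18, 60 − 6 = 54→54) → #C61236
20%: (220 − 44 = 176→176, 20 − 4 = 16→16, 60 − 12 = 48→48) → #B01030

#C61236, #B01030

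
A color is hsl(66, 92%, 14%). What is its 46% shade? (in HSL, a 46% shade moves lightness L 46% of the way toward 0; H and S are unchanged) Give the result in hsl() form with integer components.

L moves 46% from 14 toward 0: 14 − 6.44 = 7.56 → 8.
H and S are unchanged.

hsl(66, 92%, 8%)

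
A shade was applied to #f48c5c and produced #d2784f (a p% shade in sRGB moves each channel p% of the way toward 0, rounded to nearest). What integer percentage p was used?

14%

#f48c5c is rgb(244, 140, 92); #d2784f is rgb(210, 120, 79).
On the R channel (widest range): 210 ≈ 244 + (p/100)(0 − 244), so p ≈ 100×(210 − 244)/(0 − 244) = -3400/-244 = 13.93.
p = 14 reproduces all three channels after rounding.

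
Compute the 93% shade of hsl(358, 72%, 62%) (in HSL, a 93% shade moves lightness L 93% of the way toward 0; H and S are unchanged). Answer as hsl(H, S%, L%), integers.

L moves 93% from 62 toward 0: 62 − 57.66 = 4.34 → 4.
H and S are unchanged.

hsl(358, 72%, 4%)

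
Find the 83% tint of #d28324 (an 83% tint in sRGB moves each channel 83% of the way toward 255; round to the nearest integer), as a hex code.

#f7eada

#d28324 is rgb(210, 131, 36).
An 83% tint moves each channel 83% toward 255:
  R: 210 + 0.83×(255−210) = 210 + 37.35 = 247.35 → 247
  G: 131 + 0.83×(255−131) = 131 + 102.92 = 233.92 → 234
  B: 36 + 181.77 = 217.77 → 218
rgb(247, 234, 218) = #f7eada.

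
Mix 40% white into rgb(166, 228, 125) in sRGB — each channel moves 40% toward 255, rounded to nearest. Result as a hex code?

#caefb1

Lerp each channel 40% toward 255:
  R: 166 + 35.6 = 201.6 → 202
  G: 228 + 0.4×(255−228) = 228 + 10.8 = 238.8 → 239
  B: 125 + 0.4×(255−125) = 125 + 52 = 177 → 177
rgb(202, 239, 177) = #caefb1.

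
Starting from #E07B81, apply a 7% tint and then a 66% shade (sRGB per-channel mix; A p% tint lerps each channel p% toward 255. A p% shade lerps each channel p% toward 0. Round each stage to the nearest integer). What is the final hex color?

#4D2D2F

#E07B81 is rgb(224, 123, 129).
Lerp each channel 7% toward 255:
  R: 224 + 0.07×(255−224) = 224 + 2.17 = 226.17 → 226
  G: 123 + 9.24 = 132.24 → 132
  B: 129 + 0.07×(255−129) = 129 + 8.82 = 137.82 → 138
After the tint: rgb(226, 132, 138) = #E2848A.
Per channel, c → c + 0.66(0 − c):
  R: 226 − 149.16 = 76.84 → 77
  G: 132 + 0.66×(0−132) = 132 − 87.12 = 44.88 → 45
  B: 138 − 91.08 = 46.92 → 47
rgb(77, 45, 47) = #4D2D2F.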